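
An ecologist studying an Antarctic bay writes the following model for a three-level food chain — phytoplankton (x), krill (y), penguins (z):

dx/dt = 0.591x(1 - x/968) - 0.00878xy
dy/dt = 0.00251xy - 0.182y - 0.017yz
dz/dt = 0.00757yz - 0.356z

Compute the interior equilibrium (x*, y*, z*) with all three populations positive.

x* ≈ 292, y* ≈ 47, z* ≈ 32.4

From dz/dt = 0: 0.00757y* = 0.356, so y* = 47.
From dx/dt = 0: 0.591(1 - x*/968) = 0.00878·47, giving x* = 968·(1 - 0.699) = 292.
From dy/dt = 0: 0.00251·292 - 0.182 = 0.017z*, so z* = 0.55/0.017 = 32.4.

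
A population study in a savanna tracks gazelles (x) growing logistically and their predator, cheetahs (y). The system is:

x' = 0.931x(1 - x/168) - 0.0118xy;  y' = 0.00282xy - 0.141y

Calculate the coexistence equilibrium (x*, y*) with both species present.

From dy/dt = 0 with y > 0: 0.00282x* = 0.141, so x* = 50.
Substitute into dx/dt = 0: 0.931(1 - 50/168) = 0.0118y*.
The bracket is 0.702, giving y* = 0.654/0.0118 = 55.4.

x* ≈ 50, y* ≈ 55.4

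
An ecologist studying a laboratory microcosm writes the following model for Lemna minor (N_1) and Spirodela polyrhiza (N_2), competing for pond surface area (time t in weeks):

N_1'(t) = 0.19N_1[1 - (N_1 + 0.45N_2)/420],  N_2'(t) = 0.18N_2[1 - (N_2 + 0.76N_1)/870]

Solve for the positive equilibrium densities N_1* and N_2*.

N_1* ≈ 43.3, N_2* ≈ 837

Setting both brackets to zero gives the nullclines N_1 + 0.45N_2 = 420 and 0.76N_1 + N_2 = 870.
Substituting N_2 = 870 - 0.76N_1 into the first: N_1(1 - 0.45·0.76) = 420 - 0.45·870.
So N_1* = 28.5/0.658 = 43.3, and then N_2* = 870 - 0.76·43.3 = 837.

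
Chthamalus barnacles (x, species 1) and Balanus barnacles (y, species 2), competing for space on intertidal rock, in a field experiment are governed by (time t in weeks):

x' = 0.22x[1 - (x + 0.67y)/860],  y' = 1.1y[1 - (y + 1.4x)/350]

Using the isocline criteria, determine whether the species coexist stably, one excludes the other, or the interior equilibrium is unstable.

species 1 excludes species 2

Compare the nullcline intercepts: K1/α12 = 860/0.67 = 1280 > K2 = 350; K2/α21 = 350/1.4 = 250 < K1 = 860.
Since the inequalities point opposite ways, species 1 can invade but species 2 cannot.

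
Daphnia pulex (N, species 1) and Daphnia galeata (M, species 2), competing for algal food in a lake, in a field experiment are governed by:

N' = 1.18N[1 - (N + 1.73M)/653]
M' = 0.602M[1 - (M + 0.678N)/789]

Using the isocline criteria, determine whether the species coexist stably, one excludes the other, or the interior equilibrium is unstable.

Compare the nullcline intercepts: K1/α12 = 653/1.73 = 377 < K2 = 789; K2/α21 = 789/0.678 = 1160 > K1 = 653.
Since the inequalities point opposite ways, species 2 can invade but species 1 cannot.

species 2 excludes species 1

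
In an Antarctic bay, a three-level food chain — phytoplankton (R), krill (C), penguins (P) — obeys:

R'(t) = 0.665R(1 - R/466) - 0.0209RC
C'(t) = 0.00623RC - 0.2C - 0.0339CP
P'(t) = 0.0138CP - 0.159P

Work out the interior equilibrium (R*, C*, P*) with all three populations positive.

From dP/dt = 0: 0.0138C* = 0.159, so C* = 11.5.
From dR/dt = 0: 0.665(1 - R*/466) = 0.0209·11.5, giving R* = 466·(1 - 0.362) = 297.
From dC/dt = 0: 0.00623·297 - 0.2 = 0.0339P*, so P* = 1.65/0.0339 = 48.7.

R* ≈ 297, C* ≈ 11.5, P* ≈ 48.7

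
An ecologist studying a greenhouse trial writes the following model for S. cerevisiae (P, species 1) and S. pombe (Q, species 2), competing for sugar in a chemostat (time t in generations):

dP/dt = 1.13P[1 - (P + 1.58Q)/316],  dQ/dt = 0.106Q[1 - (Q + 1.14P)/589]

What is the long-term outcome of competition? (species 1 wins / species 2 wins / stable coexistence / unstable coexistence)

species 2 excludes species 1

Compare the nullcline intercepts: K1/α12 = 316/1.58 = 200 < K2 = 589; K2/α21 = 589/1.14 = 517 > K1 = 316.
Since the inequalities point opposite ways, species 2 can invade but species 1 cannot.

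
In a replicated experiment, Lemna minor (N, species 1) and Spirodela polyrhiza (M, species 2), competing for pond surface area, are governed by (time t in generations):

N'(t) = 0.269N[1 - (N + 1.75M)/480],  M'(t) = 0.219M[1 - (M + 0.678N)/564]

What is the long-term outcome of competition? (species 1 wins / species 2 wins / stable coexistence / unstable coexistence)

species 2 excludes species 1

Compare the nullcline intercepts: K1/α12 = 480/1.75 = 274 < K2 = 564; K2/α21 = 564/0.678 = 832 > K1 = 480.
Since the inequalities point opposite ways, species 2 can invade but species 1 cannot.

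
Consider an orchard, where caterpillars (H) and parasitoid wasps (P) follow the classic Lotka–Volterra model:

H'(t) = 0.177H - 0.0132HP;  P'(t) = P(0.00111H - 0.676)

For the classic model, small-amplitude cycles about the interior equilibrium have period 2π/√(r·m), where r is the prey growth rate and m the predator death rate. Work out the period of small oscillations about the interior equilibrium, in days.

T ≈ 18.2 days

Here r = 0.177 and m = 0.676, so r·m = 0.12.
ω = √0.12 = 0.346 per day, hence T = 2π/ω ≈ 18.2 days.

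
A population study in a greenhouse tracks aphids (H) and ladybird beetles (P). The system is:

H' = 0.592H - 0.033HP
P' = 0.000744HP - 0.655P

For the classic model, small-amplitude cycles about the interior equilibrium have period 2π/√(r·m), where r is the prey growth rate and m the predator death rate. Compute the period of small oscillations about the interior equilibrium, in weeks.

Here r = 0.592 and m = 0.655, so r·m = 0.388.
ω = √0.388 = 0.623 per week, hence T = 2π/ω ≈ 10.1 weeks.

T ≈ 10.1 weeks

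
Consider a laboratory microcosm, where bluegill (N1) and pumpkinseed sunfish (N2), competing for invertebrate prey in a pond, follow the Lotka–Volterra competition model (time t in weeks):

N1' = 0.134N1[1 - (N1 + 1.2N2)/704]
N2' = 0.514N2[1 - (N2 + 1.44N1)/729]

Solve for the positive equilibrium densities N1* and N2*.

Setting both brackets to zero gives the nullclines N1 + 1.2N2 = 704 and 1.44N1 + N2 = 729.
Substituting N2 = 729 - 1.44N1 into the first: N1(1 - 1.2·1.44) = 704 - 1.2·729.
So N1* = -171/-0.728 = 235, and then N2* = 729 - 1.44·235 = 391.

N1* ≈ 235, N2* ≈ 391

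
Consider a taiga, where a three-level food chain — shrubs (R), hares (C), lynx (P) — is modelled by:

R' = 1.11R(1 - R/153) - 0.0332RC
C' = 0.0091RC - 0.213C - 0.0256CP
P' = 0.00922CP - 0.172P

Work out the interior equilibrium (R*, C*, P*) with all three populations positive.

R* ≈ 67.6, C* ≈ 18.7, P* ≈ 15.7

From dP/dt = 0: 0.00922C* = 0.172, so C* = 18.7.
From dR/dt = 0: 1.11(1 - R*/153) = 0.0332·18.7, giving R* = 153·(1 - 0.558) = 67.6.
From dC/dt = 0: 0.0091·67.6 - 0.213 = 0.0256P*, so P* = 0.402/0.0256 = 15.7.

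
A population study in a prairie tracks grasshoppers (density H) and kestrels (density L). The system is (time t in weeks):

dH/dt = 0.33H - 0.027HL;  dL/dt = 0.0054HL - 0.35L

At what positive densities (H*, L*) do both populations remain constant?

H* ≈ 64.8, L* ≈ 12.2

Set dL/dt = 0 with L > 0: 0.0054H - 0.35 = 0, so H* = 0.35/0.0054 = 64.8.
Set dH/dt = 0 with H > 0: 0.33 - 0.027L = 0, so L* = 0.33/0.027 = 12.2.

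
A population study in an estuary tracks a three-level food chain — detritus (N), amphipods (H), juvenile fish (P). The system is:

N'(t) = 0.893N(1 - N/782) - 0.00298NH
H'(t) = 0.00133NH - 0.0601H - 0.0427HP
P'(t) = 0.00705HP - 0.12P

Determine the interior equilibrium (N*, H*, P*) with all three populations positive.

From dP/dt = 0: 0.00705H* = 0.12, so H* = 17.
From dN/dt = 0: 0.893(1 - N*/782) = 0.00298·17, giving N* = 782·(1 - 0.0568) = 738.
From dH/dt = 0: 0.00133·738 - 0.0601 = 0.0427P*, so P* = 0.921/0.0427 = 21.6.

N* ≈ 738, H* ≈ 17, P* ≈ 21.6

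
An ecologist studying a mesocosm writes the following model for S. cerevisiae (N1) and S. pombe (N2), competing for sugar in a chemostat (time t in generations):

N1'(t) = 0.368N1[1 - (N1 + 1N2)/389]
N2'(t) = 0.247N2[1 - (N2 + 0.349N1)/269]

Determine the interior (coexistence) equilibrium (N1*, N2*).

N1* ≈ 184, N2* ≈ 205

Setting both brackets to zero gives the nullclines N1 + 1N2 = 389 and 0.349N1 + N2 = 269.
Substituting N2 = 269 - 0.349N1 into the first: N1(1 - 1·0.349) = 389 - 1·269.
So N1* = 120/0.651 = 184, and then N2* = 269 - 0.349·184 = 205.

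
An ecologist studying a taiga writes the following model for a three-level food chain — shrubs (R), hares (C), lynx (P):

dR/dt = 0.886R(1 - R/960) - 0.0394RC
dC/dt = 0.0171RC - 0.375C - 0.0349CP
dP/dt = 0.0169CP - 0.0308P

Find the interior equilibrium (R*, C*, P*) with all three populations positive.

From dP/dt = 0: 0.0169C* = 0.0308, so C* = 1.82.
From dR/dt = 0: 0.886(1 - R*/960) = 0.0394·1.82, giving R* = 960·(1 - 0.081) = 882.
From dC/dt = 0: 0.0171·882 - 0.375 = 0.0349P*, so P* = 14.7/0.0349 = 422.

R* ≈ 882, C* ≈ 1.82, P* ≈ 422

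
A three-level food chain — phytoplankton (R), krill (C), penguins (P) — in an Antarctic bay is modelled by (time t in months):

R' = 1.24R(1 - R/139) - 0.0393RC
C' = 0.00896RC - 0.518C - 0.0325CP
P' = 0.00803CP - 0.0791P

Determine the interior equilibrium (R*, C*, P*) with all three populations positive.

R* ≈ 95.6, C* ≈ 9.85, P* ≈ 10.4

From dP/dt = 0: 0.00803C* = 0.0791, so C* = 9.85.
From dR/dt = 0: 1.24(1 - R*/139) = 0.0393·9.85, giving R* = 139·(1 - 0.312) = 95.6.
From dC/dt = 0: 0.00896·95.6 - 0.518 = 0.0325P*, so P* = 0.339/0.0325 = 10.4.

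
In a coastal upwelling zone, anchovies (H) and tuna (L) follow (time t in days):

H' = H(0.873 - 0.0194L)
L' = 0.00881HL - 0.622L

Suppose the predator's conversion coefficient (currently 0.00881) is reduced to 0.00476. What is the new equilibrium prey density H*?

At the interior fixed point, setting dL/dt = 0 with L > 0 fixes H* = (predator death rate)/(HL coefficient) — independent of the other coefficients.
With the change, H* = 0.622/0.00476 = 131; it rises from 70.6.

H* ≈ 131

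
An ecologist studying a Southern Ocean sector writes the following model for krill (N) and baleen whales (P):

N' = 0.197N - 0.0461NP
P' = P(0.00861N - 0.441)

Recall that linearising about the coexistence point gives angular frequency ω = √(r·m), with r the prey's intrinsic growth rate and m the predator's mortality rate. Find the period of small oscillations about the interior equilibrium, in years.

T ≈ 21.3 years

Here r = 0.197 and m = 0.441, so r·m = 0.0869.
ω = √0.0869 = 0.295 per year, hence T = 2π/ω ≈ 21.3 years.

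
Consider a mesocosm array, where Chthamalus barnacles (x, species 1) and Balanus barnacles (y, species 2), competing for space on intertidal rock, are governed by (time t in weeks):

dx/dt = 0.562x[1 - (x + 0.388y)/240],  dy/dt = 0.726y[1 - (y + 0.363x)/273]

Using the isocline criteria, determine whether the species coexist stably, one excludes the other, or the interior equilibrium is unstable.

Compare the nullcline intercepts: K1/α12 = 240/0.388 = 619 > K2 = 273; K2/α21 = 273/0.363 = 752 > K1 = 240.
Since both inequalities hold, each species can invade when rare, so the interior equilibrium is stable.

stable coexistence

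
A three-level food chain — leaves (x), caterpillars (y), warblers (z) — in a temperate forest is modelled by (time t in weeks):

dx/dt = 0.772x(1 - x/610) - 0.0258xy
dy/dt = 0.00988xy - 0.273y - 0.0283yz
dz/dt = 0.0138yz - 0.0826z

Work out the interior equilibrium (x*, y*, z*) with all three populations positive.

From dz/dt = 0: 0.0138y* = 0.0826, so y* = 5.99.
From dx/dt = 0: 0.772(1 - x*/610) = 0.0258·5.99, giving x* = 610·(1 - 0.2) = 488.
From dy/dt = 0: 0.00988·488 - 0.273 = 0.0283z*, so z* = 4.55/0.0283 = 161.

x* ≈ 488, y* ≈ 5.99, z* ≈ 161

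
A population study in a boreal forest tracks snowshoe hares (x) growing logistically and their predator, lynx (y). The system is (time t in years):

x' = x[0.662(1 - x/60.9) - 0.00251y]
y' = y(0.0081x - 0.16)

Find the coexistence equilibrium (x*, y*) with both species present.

x* ≈ 19.8, y* ≈ 178

From dy/dt = 0 with y > 0: 0.0081x* = 0.16, so x* = 19.8.
Substitute into dx/dt = 0: 0.662(1 - 19.8/60.9) = 0.00251y*.
The bracket is 0.676, giving y* = 0.447/0.00251 = 178.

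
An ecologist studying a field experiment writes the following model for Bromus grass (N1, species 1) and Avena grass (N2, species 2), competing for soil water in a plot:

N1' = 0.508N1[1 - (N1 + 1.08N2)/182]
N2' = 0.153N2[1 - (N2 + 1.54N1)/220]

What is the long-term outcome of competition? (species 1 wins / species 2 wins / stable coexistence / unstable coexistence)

Compare the nullcline intercepts: K1/α12 = 182/1.08 = 169 < K2 = 220; K2/α21 = 220/1.54 = 143 < K1 = 182.
Since both are reversed, neither can invade when rare; the interior point is a saddle.

unstable coexistence (outcome depends on initial conditions)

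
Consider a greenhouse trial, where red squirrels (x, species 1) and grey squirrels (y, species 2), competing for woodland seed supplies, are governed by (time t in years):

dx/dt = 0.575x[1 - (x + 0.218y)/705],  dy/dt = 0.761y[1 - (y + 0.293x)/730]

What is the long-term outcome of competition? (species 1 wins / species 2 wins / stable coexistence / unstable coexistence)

Compare the nullcline intercepts: K1/α12 = 705/0.218 = 3230 > K2 = 730; K2/α21 = 730/0.293 = 2490 > K1 = 705.
Since both inequalities hold, each species can invade when rare, so the interior equilibrium is stable.

stable coexistence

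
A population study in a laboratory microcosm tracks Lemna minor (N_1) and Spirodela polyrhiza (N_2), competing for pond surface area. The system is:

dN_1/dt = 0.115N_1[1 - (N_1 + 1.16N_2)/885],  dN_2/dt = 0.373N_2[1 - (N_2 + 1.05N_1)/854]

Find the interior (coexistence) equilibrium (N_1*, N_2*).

N_1* ≈ 485, N_2* ≈ 345

Setting both brackets to zero gives the nullclines N_1 + 1.16N_2 = 885 and 1.05N_1 + N_2 = 854.
Substituting N_2 = 854 - 1.05N_1 into the first: N_1(1 - 1.16·1.05) = 885 - 1.16·854.
So N_1* = -106/-0.218 = 485, and then N_2* = 854 - 1.05·485 = 345.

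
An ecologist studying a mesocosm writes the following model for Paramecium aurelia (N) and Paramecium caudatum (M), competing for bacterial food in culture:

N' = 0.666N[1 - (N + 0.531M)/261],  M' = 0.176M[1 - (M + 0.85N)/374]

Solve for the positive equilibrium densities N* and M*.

N* ≈ 114, M* ≈ 277

Setting both brackets to zero gives the nullclines N + 0.531M = 261 and 0.85N + M = 374.
Substituting M = 374 - 0.85N into the first: N(1 - 0.531·0.85) = 261 - 0.531·374.
So N* = 62.4/0.549 = 114, and then M* = 374 - 0.85·114 = 277.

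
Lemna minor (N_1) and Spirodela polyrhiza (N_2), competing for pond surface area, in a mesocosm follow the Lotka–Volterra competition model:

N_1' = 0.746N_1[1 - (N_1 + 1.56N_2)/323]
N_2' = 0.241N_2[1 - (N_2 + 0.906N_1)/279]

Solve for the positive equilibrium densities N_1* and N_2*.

Setting both brackets to zero gives the nullclines N_1 + 1.56N_2 = 323 and 0.906N_1 + N_2 = 279.
Substituting N_2 = 279 - 0.906N_1 into the first: N_1(1 - 1.56·0.906) = 323 - 1.56·279.
So N_1* = -112/-0.413 = 272, and then N_2* = 279 - 0.906·272 = 33.

N_1* ≈ 272, N_2* ≈ 33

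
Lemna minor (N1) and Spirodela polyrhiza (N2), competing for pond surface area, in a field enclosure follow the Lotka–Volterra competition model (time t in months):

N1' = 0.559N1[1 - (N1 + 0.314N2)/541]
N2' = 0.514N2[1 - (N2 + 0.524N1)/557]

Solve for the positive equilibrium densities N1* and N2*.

N1* ≈ 438, N2* ≈ 327

Setting both brackets to zero gives the nullclines N1 + 0.314N2 = 541 and 0.524N1 + N2 = 557.
Substituting N2 = 557 - 0.524N1 into the first: N1(1 - 0.314·0.524) = 541 - 0.314·557.
So N1* = 366/0.835 = 438, and then N2* = 557 - 0.524·438 = 327.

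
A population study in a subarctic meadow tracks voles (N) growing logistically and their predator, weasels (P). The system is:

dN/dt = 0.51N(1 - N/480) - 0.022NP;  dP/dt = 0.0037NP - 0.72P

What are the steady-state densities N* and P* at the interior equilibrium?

From dP/dt = 0 with P > 0: 0.0037N* = 0.72, so N* = 195.
Substitute into dN/dt = 0: 0.51(1 - 195/480) = 0.022P*.
The bracket is 0.595, giving P* = 0.303/0.022 = 13.8.

N* ≈ 195, P* ≈ 13.8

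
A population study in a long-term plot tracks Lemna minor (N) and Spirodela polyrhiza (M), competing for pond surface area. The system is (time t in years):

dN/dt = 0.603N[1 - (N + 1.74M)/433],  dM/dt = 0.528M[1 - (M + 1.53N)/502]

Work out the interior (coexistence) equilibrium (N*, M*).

Setting both brackets to zero gives the nullclines N + 1.74M = 433 and 1.53N + M = 502.
Substituting M = 502 - 1.53N into the first: N(1 - 1.74·1.53) = 433 - 1.74·502.
So N* = -440/-1.66 = 265, and then M* = 502 - 1.53·265 = 96.6.

N* ≈ 265, M* ≈ 96.6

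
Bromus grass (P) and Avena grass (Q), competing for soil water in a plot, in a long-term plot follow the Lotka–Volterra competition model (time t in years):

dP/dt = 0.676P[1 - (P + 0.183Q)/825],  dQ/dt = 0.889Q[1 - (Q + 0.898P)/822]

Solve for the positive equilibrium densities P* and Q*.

P* ≈ 807, Q* ≈ 97.1

Setting both brackets to zero gives the nullclines P + 0.183Q = 825 and 0.898P + Q = 822.
Substituting Q = 822 - 0.898P into the first: P(1 - 0.183·0.898) = 825 - 0.183·822.
So P* = 675/0.836 = 807, and then Q* = 822 - 0.898·807 = 97.1.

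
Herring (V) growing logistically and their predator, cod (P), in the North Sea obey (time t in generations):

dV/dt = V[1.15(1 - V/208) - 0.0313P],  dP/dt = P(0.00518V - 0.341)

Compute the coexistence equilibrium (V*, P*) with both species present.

V* ≈ 65.8, P* ≈ 25.1

From dP/dt = 0 with P > 0: 0.00518V* = 0.341, so V* = 65.8.
Substitute into dV/dt = 0: 1.15(1 - 65.8/208) = 0.0313P*.
The bracket is 0.684, giving P* = 0.786/0.0313 = 25.1.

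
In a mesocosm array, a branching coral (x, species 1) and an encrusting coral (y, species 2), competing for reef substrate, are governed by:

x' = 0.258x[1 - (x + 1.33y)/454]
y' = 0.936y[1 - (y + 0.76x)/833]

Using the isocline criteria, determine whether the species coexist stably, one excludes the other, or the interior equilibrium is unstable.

species 2 excludes species 1

Compare the nullcline intercepts: K1/α12 = 454/1.33 = 341 < K2 = 833; K2/α21 = 833/0.76 = 1100 > K1 = 454.
Since the inequalities point opposite ways, species 2 can invade but species 1 cannot.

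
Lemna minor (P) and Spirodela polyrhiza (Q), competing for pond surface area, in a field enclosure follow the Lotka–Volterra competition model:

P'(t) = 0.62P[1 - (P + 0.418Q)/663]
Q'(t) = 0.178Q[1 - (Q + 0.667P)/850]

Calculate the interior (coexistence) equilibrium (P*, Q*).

P* ≈ 427, Q* ≈ 565

Setting both brackets to zero gives the nullclines P + 0.418Q = 663 and 0.667P + Q = 850.
Substituting Q = 850 - 0.667P into the first: P(1 - 0.418·0.667) = 663 - 0.418·850.
So P* = 308/0.721 = 427, and then Q* = 850 - 0.667·427 = 565.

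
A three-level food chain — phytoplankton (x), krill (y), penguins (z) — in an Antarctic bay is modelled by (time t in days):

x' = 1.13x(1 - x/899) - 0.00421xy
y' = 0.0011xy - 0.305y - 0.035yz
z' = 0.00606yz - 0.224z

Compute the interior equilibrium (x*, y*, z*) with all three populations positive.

From dz/dt = 0: 0.00606y* = 0.224, so y* = 37.
From dx/dt = 0: 1.13(1 - x*/899) = 0.00421·37, giving x* = 899·(1 - 0.138) = 775.
From dy/dt = 0: 0.0011·775 - 0.305 = 0.035z*, so z* = 0.548/0.035 = 15.6.

x* ≈ 775, y* ≈ 37, z* ≈ 15.6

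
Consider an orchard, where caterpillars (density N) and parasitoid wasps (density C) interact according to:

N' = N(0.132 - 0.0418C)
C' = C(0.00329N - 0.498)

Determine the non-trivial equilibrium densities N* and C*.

N* ≈ 151, C* ≈ 3.16

Set dC/dt = 0 with C > 0: 0.00329N - 0.498 = 0, so N* = 0.498/0.00329 = 151.
Set dN/dt = 0 with N > 0: 0.132 - 0.0418C = 0, so C* = 0.132/0.0418 = 3.16.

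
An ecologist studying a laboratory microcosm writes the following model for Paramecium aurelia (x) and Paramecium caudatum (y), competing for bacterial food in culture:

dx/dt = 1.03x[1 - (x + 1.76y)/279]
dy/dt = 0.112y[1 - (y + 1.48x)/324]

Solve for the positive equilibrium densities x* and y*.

Setting both brackets to zero gives the nullclines x + 1.76y = 279 and 1.48x + y = 324.
Substituting y = 324 - 1.48x into the first: x(1 - 1.76·1.48) = 279 - 1.76·324.
So x* = -291/-1.6 = 181, and then y* = 324 - 1.48·181 = 55.4.

x* ≈ 181, y* ≈ 55.4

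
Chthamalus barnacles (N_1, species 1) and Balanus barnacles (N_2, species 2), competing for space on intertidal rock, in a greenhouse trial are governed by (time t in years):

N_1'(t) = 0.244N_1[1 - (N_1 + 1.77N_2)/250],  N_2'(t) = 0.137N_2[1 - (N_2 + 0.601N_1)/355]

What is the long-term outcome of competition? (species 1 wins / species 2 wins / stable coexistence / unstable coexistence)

Compare the nullcline intercepts: K1/α12 = 250/1.77 = 141 < K2 = 355; K2/α21 = 355/0.601 = 591 > K1 = 250.
Since the inequalities point opposite ways, species 2 can invade but species 1 cannot.

species 2 excludes species 1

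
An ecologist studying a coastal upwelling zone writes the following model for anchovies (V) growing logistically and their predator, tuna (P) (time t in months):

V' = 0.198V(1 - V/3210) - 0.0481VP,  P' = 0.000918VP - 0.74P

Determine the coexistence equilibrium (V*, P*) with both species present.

From dP/dt = 0 with P > 0: 0.000918V* = 0.74, so V* = 806.
Substitute into dV/dt = 0: 0.198(1 - 806/3210) = 0.0481P*.
The bracket is 0.749, giving P* = 0.148/0.0481 = 3.08.

V* ≈ 806, P* ≈ 3.08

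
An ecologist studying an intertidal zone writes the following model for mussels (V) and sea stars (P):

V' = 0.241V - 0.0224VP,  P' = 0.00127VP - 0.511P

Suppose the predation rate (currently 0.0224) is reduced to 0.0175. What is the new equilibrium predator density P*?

P* ≈ 13.8

At the interior fixed point, setting dV/dt = 0 with V > 0 fixes P* = (prey growth rate)/(VP coefficient) — independent of the other coefficients.
With the change, P* = 0.241/0.0175 = 13.8; it rises from 10.8.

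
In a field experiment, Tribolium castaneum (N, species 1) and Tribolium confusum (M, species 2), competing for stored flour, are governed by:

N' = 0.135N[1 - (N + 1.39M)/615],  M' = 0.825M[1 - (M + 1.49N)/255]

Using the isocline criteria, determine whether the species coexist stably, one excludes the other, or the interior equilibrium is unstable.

species 1 excludes species 2

Compare the nullcline intercepts: K1/α12 = 615/1.39 = 442 > K2 = 255; K2/α21 = 255/1.49 = 171 < K1 = 615.
Since the inequalities point opposite ways, species 1 can invade but species 2 cannot.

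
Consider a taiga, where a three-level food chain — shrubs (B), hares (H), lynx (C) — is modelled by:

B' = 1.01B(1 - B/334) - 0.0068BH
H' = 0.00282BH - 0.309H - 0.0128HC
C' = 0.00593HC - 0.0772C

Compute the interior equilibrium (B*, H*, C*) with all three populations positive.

From dC/dt = 0: 0.00593H* = 0.0772, so H* = 13.
From dB/dt = 0: 1.01(1 - B*/334) = 0.0068·13, giving B* = 334·(1 - 0.0876) = 305.
From dH/dt = 0: 0.00282·305 - 0.309 = 0.0128C*, so C* = 0.55/0.0128 = 43.

B* ≈ 305, H* ≈ 13, C* ≈ 43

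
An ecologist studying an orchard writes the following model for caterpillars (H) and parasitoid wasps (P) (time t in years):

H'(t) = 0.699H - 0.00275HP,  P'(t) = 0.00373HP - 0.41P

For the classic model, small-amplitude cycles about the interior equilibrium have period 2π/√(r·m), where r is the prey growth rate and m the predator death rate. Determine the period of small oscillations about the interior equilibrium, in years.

Here r = 0.699 and m = 0.41, so r·m = 0.287.
ω = √0.287 = 0.535 per year, hence T = 2π/ω ≈ 11.7 years.

T ≈ 11.7 years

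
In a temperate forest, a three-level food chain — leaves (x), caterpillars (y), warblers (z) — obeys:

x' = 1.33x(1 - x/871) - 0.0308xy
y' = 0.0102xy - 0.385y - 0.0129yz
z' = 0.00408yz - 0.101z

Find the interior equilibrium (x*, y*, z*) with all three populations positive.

From dz/dt = 0: 0.00408y* = 0.101, so y* = 24.8.
From dx/dt = 0: 1.33(1 - x*/871) = 0.0308·24.8, giving x* = 871·(1 - 0.573) = 372.
From dy/dt = 0: 0.0102·372 - 0.385 = 0.0129z*, so z* = 3.41/0.0129 = 264.

x* ≈ 372, y* ≈ 24.8, z* ≈ 264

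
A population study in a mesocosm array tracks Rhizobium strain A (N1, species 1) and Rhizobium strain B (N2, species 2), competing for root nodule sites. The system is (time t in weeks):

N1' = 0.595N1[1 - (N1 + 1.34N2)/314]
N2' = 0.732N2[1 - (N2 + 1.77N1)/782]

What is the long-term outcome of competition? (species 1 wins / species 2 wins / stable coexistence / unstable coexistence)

species 2 excludes species 1

Compare the nullcline intercepts: K1/α12 = 314/1.34 = 234 < K2 = 782; K2/α21 = 782/1.77 = 442 > K1 = 314.
Since the inequalities point opposite ways, species 2 can invade but species 1 cannot.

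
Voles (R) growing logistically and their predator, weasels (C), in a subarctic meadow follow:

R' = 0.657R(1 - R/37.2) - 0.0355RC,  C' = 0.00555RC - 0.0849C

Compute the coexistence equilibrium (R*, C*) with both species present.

From dC/dt = 0 with C > 0: 0.00555R* = 0.0849, so R* = 15.3.
Substitute into dR/dt = 0: 0.657(1 - 15.3/37.2) = 0.0355C*.
The bracket is 0.589, giving C* = 0.387/0.0355 = 10.9.

R* ≈ 15.3, C* ≈ 10.9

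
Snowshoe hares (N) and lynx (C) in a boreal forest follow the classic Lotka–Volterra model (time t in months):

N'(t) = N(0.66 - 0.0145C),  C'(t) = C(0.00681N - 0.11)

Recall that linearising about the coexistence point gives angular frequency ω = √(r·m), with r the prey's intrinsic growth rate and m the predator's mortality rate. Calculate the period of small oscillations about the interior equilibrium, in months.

Here r = 0.66 and m = 0.11, so r·m = 0.0726.
ω = √0.0726 = 0.269 per month, hence T = 2π/ω ≈ 23.3 months.

T ≈ 23.3 months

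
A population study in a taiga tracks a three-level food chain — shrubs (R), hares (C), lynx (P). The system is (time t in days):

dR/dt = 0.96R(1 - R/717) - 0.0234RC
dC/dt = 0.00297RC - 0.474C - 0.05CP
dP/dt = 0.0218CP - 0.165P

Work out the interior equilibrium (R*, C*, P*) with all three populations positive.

From dP/dt = 0: 0.0218C* = 0.165, so C* = 7.57.
From dR/dt = 0: 0.96(1 - R*/717) = 0.0234·7.57, giving R* = 717·(1 - 0.184) = 585.
From dC/dt = 0: 0.00297·585 - 0.474 = 0.05P*, so P* = 1.26/0.05 = 25.3.

R* ≈ 585, C* ≈ 7.57, P* ≈ 25.3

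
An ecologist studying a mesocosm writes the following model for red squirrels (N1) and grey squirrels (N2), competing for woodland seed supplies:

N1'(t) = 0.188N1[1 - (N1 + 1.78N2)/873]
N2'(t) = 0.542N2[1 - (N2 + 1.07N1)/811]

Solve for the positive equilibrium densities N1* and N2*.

N1* ≈ 631, N2* ≈ 136

Setting both brackets to zero gives the nullclines N1 + 1.78N2 = 873 and 1.07N1 + N2 = 811.
Substituting N2 = 811 - 1.07N1 into the first: N1(1 - 1.78·1.07) = 873 - 1.78·811.
So N1* = -571/-0.905 = 631, and then N2* = 811 - 1.07·631 = 136.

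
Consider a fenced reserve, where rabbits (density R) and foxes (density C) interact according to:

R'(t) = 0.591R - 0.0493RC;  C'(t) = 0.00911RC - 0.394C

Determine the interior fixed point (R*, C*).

Set dC/dt = 0 with C > 0: 0.00911R - 0.394 = 0, so R* = 0.394/0.00911 = 43.2.
Set dR/dt = 0 with R > 0: 0.591 - 0.0493C = 0, so C* = 0.591/0.0493 = 12.

R* ≈ 43.2, C* ≈ 12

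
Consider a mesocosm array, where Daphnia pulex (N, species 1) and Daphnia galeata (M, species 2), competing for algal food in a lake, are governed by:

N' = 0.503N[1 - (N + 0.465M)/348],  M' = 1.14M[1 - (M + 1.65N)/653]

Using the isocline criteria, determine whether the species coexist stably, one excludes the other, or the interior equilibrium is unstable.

stable coexistence

Compare the nullcline intercepts: K1/α12 = 348/0.465 = 748 > K2 = 653; K2/α21 = 653/1.65 = 396 > K1 = 348.
Since both inequalities hold, each species can invade when rare, so the interior equilibrium is stable.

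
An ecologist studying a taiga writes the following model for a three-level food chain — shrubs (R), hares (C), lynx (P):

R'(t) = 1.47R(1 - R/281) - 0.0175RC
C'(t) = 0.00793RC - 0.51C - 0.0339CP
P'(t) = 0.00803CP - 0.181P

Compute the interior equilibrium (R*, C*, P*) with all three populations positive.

R* ≈ 206, C* ≈ 22.5, P* ≈ 33

From dP/dt = 0: 0.00803C* = 0.181, so C* = 22.5.
From dR/dt = 0: 1.47(1 - R*/281) = 0.0175·22.5, giving R* = 281·(1 - 0.268) = 206.
From dC/dt = 0: 0.00793·206 - 0.51 = 0.0339P*, so P* = 1.12/0.0339 = 33.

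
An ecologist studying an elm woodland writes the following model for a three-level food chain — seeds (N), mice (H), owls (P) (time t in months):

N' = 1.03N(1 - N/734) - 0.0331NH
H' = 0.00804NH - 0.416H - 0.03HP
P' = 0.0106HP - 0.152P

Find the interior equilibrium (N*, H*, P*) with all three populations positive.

From dP/dt = 0: 0.0106H* = 0.152, so H* = 14.3.
From dN/dt = 0: 1.03(1 - N*/734) = 0.0331·14.3, giving N* = 734·(1 - 0.461) = 396.
From dH/dt = 0: 0.00804·396 - 0.416 = 0.03P*, so P* = 2.77/0.03 = 92.2.

N* ≈ 396, H* ≈ 14.3, P* ≈ 92.2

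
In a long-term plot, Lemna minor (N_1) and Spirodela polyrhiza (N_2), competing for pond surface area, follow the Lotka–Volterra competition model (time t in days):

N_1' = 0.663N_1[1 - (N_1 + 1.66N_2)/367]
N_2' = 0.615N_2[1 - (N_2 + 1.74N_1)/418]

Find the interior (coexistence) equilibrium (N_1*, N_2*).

Setting both brackets to zero gives the nullclines N_1 + 1.66N_2 = 367 and 1.74N_1 + N_2 = 418.
Substituting N_2 = 418 - 1.74N_1 into the first: N_1(1 - 1.66·1.74) = 367 - 1.66·418.
So N_1* = -327/-1.89 = 173, and then N_2* = 418 - 1.74·173 = 117.

N_1* ≈ 173, N_2* ≈ 117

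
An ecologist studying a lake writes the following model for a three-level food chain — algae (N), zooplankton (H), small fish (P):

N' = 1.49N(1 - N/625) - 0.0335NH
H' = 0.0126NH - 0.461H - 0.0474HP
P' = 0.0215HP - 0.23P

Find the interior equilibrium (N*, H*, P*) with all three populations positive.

N* ≈ 475, H* ≈ 10.7, P* ≈ 116

From dP/dt = 0: 0.0215H* = 0.23, so H* = 10.7.
From dN/dt = 0: 1.49(1 - N*/625) = 0.0335·10.7, giving N* = 625·(1 - 0.241) = 475.
From dH/dt = 0: 0.0126·475 - 0.461 = 0.0474P*, so P* = 5.52/0.0474 = 116.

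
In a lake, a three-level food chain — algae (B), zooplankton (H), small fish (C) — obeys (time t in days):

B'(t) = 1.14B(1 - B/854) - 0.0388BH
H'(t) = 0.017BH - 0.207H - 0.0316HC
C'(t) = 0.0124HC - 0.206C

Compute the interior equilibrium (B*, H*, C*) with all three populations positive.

From dC/dt = 0: 0.0124H* = 0.206, so H* = 16.6.
From dB/dt = 0: 1.14(1 - B*/854) = 0.0388·16.6, giving B* = 854·(1 - 0.565) = 371.
From dH/dt = 0: 0.017·371 - 0.207 = 0.0316C*, so C* = 6.1/0.0316 = 193.

B* ≈ 371, H* ≈ 16.6, C* ≈ 193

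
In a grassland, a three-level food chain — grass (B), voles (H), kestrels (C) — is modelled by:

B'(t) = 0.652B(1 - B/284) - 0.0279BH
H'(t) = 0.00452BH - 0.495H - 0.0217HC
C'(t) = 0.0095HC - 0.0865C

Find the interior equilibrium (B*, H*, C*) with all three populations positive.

From dC/dt = 0: 0.0095H* = 0.0865, so H* = 9.11.
From dB/dt = 0: 0.652(1 - B*/284) = 0.0279·9.11, giving B* = 284·(1 - 0.39) = 173.
From dH/dt = 0: 0.00452·173 - 0.495 = 0.0217C*, so C* = 0.289/0.0217 = 13.3.

B* ≈ 173, H* ≈ 9.11, C* ≈ 13.3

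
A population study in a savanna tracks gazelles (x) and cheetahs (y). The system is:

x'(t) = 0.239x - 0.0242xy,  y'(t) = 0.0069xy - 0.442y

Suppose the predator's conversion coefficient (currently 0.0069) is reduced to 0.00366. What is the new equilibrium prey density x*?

x* ≈ 121

At the interior fixed point, setting dy/dt = 0 with y > 0 fixes x* = (predator death rate)/(xy coefficient) — independent of the other coefficients.
With the change, x* = 0.442/0.00366 = 121; it rises from 64.1.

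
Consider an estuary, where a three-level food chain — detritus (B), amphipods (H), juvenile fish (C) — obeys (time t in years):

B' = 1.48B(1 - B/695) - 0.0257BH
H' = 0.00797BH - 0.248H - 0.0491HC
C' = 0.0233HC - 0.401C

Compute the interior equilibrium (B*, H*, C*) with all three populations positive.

From dC/dt = 0: 0.0233H* = 0.401, so H* = 17.2.
From dB/dt = 0: 1.48(1 - B*/695) = 0.0257·17.2, giving B* = 695·(1 - 0.299) = 487.
From dH/dt = 0: 0.00797·487 - 0.248 = 0.0491C*, so C* = 3.64/0.0491 = 74.

B* ≈ 487, H* ≈ 17.2, C* ≈ 74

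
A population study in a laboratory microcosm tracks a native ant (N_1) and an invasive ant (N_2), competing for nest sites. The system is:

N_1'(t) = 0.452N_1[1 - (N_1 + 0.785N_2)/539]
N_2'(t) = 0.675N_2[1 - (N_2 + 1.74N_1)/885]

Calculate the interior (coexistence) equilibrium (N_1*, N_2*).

Setting both brackets to zero gives the nullclines N_1 + 0.785N_2 = 539 and 1.74N_1 + N_2 = 885.
Substituting N_2 = 885 - 1.74N_1 into the first: N_1(1 - 0.785·1.74) = 539 - 0.785·885.
So N_1* = -156/-0.366 = 426, and then N_2* = 885 - 1.74·426 = 144.

N_1* ≈ 426, N_2* ≈ 144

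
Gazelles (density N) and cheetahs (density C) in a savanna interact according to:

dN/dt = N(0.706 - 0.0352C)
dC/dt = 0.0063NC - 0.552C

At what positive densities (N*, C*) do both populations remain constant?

N* ≈ 87.6, C* ≈ 20.1

Set dC/dt = 0 with C > 0: 0.0063N - 0.552 = 0, so N* = 0.552/0.0063 = 87.6.
Set dN/dt = 0 with N > 0: 0.706 - 0.0352C = 0, so C* = 0.706/0.0352 = 20.1.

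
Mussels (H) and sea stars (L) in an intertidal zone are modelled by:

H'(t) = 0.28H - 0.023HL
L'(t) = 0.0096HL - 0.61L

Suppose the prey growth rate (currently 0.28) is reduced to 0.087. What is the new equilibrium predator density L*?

L* ≈ 3.78

At the interior fixed point, setting dH/dt = 0 with H > 0 fixes L* = (prey growth rate)/(HL coefficient) — independent of the other coefficients.
With the change, L* = 0.087/0.023 = 3.78; it falls from 12.2.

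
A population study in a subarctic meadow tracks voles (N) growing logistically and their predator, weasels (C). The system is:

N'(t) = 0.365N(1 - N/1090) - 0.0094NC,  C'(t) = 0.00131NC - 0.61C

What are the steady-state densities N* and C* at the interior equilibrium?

From dC/dt = 0 with C > 0: 0.00131N* = 0.61, so N* = 466.
Substitute into dN/dt = 0: 0.365(1 - 466/1090) = 0.0094C*.
The bracket is 0.573, giving C* = 0.209/0.0094 = 22.2.

N* ≈ 466, C* ≈ 22.2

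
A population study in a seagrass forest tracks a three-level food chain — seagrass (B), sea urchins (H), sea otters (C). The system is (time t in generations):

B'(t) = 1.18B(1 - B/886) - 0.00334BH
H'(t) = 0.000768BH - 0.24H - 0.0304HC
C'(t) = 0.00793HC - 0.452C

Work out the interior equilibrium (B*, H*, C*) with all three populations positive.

B* ≈ 743, H* ≈ 57, C* ≈ 10.9

From dC/dt = 0: 0.00793H* = 0.452, so H* = 57.
From dB/dt = 0: 1.18(1 - B*/886) = 0.00334·57, giving B* = 886·(1 - 0.161) = 743.
From dH/dt = 0: 0.000768·743 - 0.24 = 0.0304C*, so C* = 0.331/0.0304 = 10.9.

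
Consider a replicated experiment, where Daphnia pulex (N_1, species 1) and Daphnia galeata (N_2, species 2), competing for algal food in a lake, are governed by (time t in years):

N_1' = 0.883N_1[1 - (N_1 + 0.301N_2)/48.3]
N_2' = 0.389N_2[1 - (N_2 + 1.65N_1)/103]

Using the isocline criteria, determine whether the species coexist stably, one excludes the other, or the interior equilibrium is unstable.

stable coexistence

Compare the nullcline intercepts: K1/α12 = 48.3/0.301 = 160 > K2 = 103; K2/α21 = 103/1.65 = 62.4 > K1 = 48.3.
Since both inequalities hold, each species can invade when rare, so the interior equilibrium is stable.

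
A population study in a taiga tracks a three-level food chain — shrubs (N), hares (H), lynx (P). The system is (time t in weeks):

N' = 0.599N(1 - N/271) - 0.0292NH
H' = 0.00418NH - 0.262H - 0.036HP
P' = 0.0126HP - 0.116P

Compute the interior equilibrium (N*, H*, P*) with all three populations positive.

N* ≈ 149, H* ≈ 9.21, P* ≈ 10.1

From dP/dt = 0: 0.0126H* = 0.116, so H* = 9.21.
From dN/dt = 0: 0.599(1 - N*/271) = 0.0292·9.21, giving N* = 271·(1 - 0.449) = 149.
From dH/dt = 0: 0.00418·149 - 0.262 = 0.036P*, so P* = 0.362/0.036 = 10.1.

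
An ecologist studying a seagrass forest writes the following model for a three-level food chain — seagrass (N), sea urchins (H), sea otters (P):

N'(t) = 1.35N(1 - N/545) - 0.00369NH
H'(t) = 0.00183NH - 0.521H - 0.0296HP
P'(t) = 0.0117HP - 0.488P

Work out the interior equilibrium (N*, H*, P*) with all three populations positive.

From dP/dt = 0: 0.0117H* = 0.488, so H* = 41.7.
From dN/dt = 0: 1.35(1 - N*/545) = 0.00369·41.7, giving N* = 545·(1 - 0.114) = 483.
From dH/dt = 0: 0.00183·483 - 0.521 = 0.0296P*, so P* = 0.363/0.0296 = 12.3.

N* ≈ 483, H* ≈ 41.7, P* ≈ 12.3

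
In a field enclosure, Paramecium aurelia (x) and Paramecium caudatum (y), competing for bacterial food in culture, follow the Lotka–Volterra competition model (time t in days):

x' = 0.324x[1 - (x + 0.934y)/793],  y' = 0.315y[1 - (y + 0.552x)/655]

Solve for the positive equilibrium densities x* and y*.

x* ≈ 374, y* ≈ 448

Setting both brackets to zero gives the nullclines x + 0.934y = 793 and 0.552x + y = 655.
Substituting y = 655 - 0.552x into the first: x(1 - 0.934·0.552) = 793 - 0.934·655.
So x* = 181/0.484 = 374, and then y* = 655 - 0.552·374 = 448.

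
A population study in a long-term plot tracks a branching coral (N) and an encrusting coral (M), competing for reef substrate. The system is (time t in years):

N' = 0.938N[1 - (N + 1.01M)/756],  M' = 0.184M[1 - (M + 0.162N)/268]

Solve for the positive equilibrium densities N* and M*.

Setting both brackets to zero gives the nullclines N + 1.01M = 756 and 0.162N + M = 268.
Substituting M = 268 - 0.162N into the first: N(1 - 1.01·0.162) = 756 - 1.01·268.
So N* = 485/0.836 = 580, and then M* = 268 - 0.162·580 = 174.

N* ≈ 580, M* ≈ 174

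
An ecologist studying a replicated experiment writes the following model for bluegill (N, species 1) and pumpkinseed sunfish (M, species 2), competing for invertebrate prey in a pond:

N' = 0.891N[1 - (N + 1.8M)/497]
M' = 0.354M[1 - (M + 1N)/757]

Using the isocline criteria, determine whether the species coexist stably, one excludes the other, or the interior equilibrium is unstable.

Compare the nullcline intercepts: K1/α12 = 497/1.8 = 276 < K2 = 757; K2/α21 = 757/1 = 757 > K1 = 497.
Since the inequalities point opposite ways, species 2 can invade but species 1 cannot.

species 2 excludes species 1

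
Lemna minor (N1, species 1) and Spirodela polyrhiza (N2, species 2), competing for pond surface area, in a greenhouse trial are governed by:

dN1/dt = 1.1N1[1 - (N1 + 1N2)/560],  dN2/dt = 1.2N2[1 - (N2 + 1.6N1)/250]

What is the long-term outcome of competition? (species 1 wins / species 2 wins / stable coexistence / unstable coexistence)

Compare the nullcline intercepts: K1/α12 = 560/1 = 560 > K2 = 250; K2/α21 = 250/1.6 = 156 < K1 = 560.
Since the inequalities point opposite ways, species 1 can invade but species 2 cannot.

species 1 excludes species 2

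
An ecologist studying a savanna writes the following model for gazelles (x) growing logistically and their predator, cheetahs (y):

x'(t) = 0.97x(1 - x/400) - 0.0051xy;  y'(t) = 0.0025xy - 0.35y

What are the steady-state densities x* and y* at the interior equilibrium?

x* ≈ 140, y* ≈ 124

From dy/dt = 0 with y > 0: 0.0025x* = 0.35, so x* = 140.
Substitute into dx/dt = 0: 0.97(1 - 140/400) = 0.0051y*.
The bracket is 0.65, giving y* = 0.63/0.0051 = 124.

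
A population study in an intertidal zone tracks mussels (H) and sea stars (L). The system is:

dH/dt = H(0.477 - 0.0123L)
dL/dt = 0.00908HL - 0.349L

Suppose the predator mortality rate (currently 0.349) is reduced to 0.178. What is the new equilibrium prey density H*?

H* ≈ 19.6

At the interior fixed point, setting dL/dt = 0 with L > 0 fixes H* = (predator death rate)/(HL coefficient) — independent of the other coefficients.
With the change, H* = 0.178/0.00908 = 19.6; it falls from 38.4.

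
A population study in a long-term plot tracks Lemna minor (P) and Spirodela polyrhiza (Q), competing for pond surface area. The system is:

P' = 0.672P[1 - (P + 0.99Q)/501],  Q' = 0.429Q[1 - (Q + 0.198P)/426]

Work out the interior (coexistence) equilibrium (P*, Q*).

Setting both brackets to zero gives the nullclines P + 0.99Q = 501 and 0.198P + Q = 426.
Substituting Q = 426 - 0.198P into the first: P(1 - 0.99·0.198) = 501 - 0.99·426.
So P* = 79.3/0.804 = 98.6, and then Q* = 426 - 0.198·98.6 = 406.

P* ≈ 98.6, Q* ≈ 406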